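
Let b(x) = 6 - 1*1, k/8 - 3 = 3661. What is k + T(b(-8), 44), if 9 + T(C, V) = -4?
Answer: 29299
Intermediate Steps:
k = 29312 (k = 24 + 8*3661 = 24 + 29288 = 29312)
b(x) = 5 (b(x) = 6 - 1 = 5)
T(C, V) = -13 (T(C, V) = -9 - 4 = -13)
k + T(b(-8), 44) = 29312 - 13 = 29299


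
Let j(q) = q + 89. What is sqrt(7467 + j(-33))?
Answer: sqrt(7523) ≈ 86.735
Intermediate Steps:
j(q) = 89 + q
sqrt(7467 + j(-33)) = sqrt(7467 + (89 - 33)) = sqrt(7467 + 56) = sqrt(7523)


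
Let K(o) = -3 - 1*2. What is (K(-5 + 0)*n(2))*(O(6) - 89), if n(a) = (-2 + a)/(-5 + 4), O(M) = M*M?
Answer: 0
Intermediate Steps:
O(M) = M²
K(o) = -5 (K(o) = -3 - 2 = -5)
n(a) = 2 - a (n(a) = (-2 + a)/(-1) = (-2 + a)*(-1) = 2 - a)
(K(-5 + 0)*n(2))*(O(6) - 89) = (-5*(2 - 1*2))*(6² - 89) = (-5*(2 - 2))*(36 - 89) = -5*0*(-53) = 0*(-53) = 0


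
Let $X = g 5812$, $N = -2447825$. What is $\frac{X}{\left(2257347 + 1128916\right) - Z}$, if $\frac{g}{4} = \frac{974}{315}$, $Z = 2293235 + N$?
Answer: $\frac{22643552}{1115368695} \approx 0.020301$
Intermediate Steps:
$Z = -154590$ ($Z = 2293235 - 2447825 = -154590$)
$g = \frac{3896}{315}$ ($g = 4 \cdot \frac{974}{315} = \frac{3896}{315} \approx 12.368$)
$X = \frac{22643552}{315}$ ($X = \frac{3896}{315} \cdot 5812 = \frac{22643552}{315} \approx 71884.0$)
$\frac{X}{\left(2257347 + 1128916\right) - Z} = \frac{22643552}{315 \left(\left(2257347 + 1128916\right) - -154590\right)} = \frac{22643552}{315 \left(3386263 + 154590\right)} = \frac{22643552}{315 \cdot 3540853} = \frac{22643552}{315} \cdot \frac{1}{3540853} = \frac{22643552}{1115368695}$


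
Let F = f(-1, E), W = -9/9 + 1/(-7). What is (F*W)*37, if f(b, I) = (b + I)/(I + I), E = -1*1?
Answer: -296/7 ≈ -42.286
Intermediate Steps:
E = -1
W = -8/7 (W = -9*⅑ + 1*(-⅐) = -1 - ⅐ = -8/7 ≈ -1.1429)
f(b, I) = (I + b)/(2*I) (f(b, I) = (I + b)/((2*I)) = (I + b)*(1/(2*I)) = (I + b)/(2*I))
F = 1 (F = (½)*(-1 - 1)/(-1) = (½)*(-1)*(-2) = 1)
(F*W)*37 = (1*(-8/7))*37 = -8/7*37 = -296/7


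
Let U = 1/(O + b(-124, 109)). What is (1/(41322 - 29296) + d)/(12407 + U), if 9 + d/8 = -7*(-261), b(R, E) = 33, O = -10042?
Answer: 1750635605305/1493408667212 ≈ 1.1722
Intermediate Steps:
d = 14544 (d = -72 + 8*(-7*(-261)) = -72 + 8*1827 = -72 + 14616 = 14544)
U = -1/10009 (U = 1/(-10042 + 33) = 1/(-10009) = -1/10009 ≈ -9.9910e-5)
(1/(41322 - 29296) + d)/(12407 + U) = (1/(41322 - 29296) + 14544)/(12407 - 1/10009) = (1/12026 + 14544)/(124181662/10009) = (1/12026 + 14544)*(10009/124181662) = (174906145/12026)*(10009/124181662) = 1750635605305/1493408667212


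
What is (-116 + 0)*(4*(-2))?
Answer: 928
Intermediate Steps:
(-116 + 0)*(4*(-2)) = -116*(-8) = 928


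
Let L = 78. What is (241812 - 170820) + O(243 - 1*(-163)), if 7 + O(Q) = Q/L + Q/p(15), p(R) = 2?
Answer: 2776535/39 ≈ 71193.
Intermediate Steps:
O(Q) = -7 + 20*Q/39 (O(Q) = -7 + (Q/78 + Q/2) = -7 + 20*Q/39)
(241812 - 170820) + O(243 - 1*(-163)) = (241812 - 170820) + (-7 + 20*(243 - 1*(-163))/39) = 70992 + (-7 + 20*(243 + 163)/39) = 70992 + (-7 + (20/39)*406) = 70992 + (-7 + 8120/39) = 70992 + 7847/39 = 2776535/39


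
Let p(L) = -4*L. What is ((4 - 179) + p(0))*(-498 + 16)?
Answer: 84350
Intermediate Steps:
((4 - 179) + p(0))*(-498 + 16) = ((4 - 179) - 4*0)*(-498 + 16) = (-175 + 0)*(-482) = -175*(-482) = 84350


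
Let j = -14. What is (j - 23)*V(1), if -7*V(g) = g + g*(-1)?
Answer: 0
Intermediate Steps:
V(g) = 0 (V(g) = -(g + g*(-1))/7 = -(g - g)/7 = -⅐*0 = 0)
(j - 23)*V(1) = (-14 - 23)*0 = -37*0 = 0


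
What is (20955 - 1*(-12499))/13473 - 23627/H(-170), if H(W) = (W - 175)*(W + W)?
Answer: 1201942543/526794300 ≈ 2.2816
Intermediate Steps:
H(W) = 2*W*(-175 + W) (H(W) = (-175 + W)*(2*W) = 2*W*(-175 + W))
(20955 - 1*(-12499))/13473 - 23627/H(-170) = (20955 - 1*(-12499))/13473 - 23627*(-1/(340*(-175 - 170))) = (20955 + 12499)*(1/13473) - 23627/(2*(-170)*(-345)) = 33454*(1/13473) - 23627/117300 = 33454/13473 - 23627*1/117300 = 33454/13473 - 23627/117300 = 1201942543/526794300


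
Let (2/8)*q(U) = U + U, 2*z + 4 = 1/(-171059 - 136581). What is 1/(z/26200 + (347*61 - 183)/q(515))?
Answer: 1660394608000/8456601517817 ≈ 0.19634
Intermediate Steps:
z = -1230561/615280 (z = -2 + 1/(2*(-171059 - 136581)) = -2 + (½)/(-307640) = -2 + (½)*(-1/307640) = -2 - 1/615280 = -1230561/615280 ≈ -2.0000)
q(U) = 8*U (q(U) = 4*(U + U) = 4*(2*U) = 8*U)
1/(z/26200 + (347*61 - 183)/q(515)) = 1/(-1230561/615280/26200 + (347*61 - 183)/((8*515))) = 1/(-1230561/615280*1/26200 + (21167 - 183)/4120) = 1/(-1230561/16120336000 + 20984*(1/4120)) = 1/(-1230561/16120336000 + 2623/515) = 1/(8456601517817/1660394608000) = 1660394608000/8456601517817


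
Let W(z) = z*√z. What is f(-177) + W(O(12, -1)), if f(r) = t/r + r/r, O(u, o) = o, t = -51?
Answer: 76/59 - I ≈ 1.2881 - 1.0*I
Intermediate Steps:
W(z) = z^(3/2)
f(r) = 1 - 51/r (f(r) = -51/r + r/r = -51/r + 1 = 1 - 51/r)
f(-177) + W(O(12, -1)) = (-51 - 177)/(-177) + (-1)^(3/2) = -1/177*(-228) - I = 76/59 - I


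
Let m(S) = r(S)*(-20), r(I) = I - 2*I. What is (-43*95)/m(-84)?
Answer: 817/336 ≈ 2.4315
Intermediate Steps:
r(I) = -I
m(S) = 20*S (m(S) = -S*(-20) = 20*S)
(-43*95)/m(-84) = (-43*95)/((20*(-84))) = -4085/(-1680) = -4085*(-1/1680) = 817/336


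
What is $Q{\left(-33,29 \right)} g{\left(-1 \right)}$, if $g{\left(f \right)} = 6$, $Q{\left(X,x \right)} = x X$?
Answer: $-5742$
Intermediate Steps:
$Q{\left(X,x \right)} = X x$
$Q{\left(-33,29 \right)} g{\left(-1 \right)} = \left(-33\right) 29 \cdot 6 = \left(-957\right) 6 = -5742$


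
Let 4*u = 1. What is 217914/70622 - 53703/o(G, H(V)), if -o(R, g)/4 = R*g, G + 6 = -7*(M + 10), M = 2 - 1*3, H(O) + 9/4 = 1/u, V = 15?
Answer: -614560134/5685071 ≈ -108.10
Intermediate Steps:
u = ¼ (u = (¼)*1 = ¼ ≈ 0.25000)
H(O) = 7/4 (H(O) = -9/4 + 1/(¼) = -9/4 + 4 = 7/4)
M = -1 (M = 2 - 3 = -1)
G = -69 (G = -6 - 7*(-1 + 10) = -6 - 7*9 = -6 - 63 = -69)
o(R, g) = -4*R*g
217914/70622 - 53703/o(G, H(V)) = 217914/70622 - 53703/((-4*(-69)*7/4)) = 217914*(1/70622) - 53703/483 = 108957/35311 - 53703*1/483 = 108957/35311 - 17901/161 = -614560134/5685071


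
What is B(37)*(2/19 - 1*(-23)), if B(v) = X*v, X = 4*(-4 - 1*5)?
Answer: -584748/19 ≈ -30776.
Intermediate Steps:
X = -36 (X = 4*(-4 - 5) = 4*(-9) = -36)
B(v) = -36*v
B(37)*(2/19 - 1*(-23)) = (-36*37)*(2/19 - 1*(-23)) = -1332*(2*(1/19) + 23) = -1332*(2/19 + 23) = -1332*439/19 = -584748/19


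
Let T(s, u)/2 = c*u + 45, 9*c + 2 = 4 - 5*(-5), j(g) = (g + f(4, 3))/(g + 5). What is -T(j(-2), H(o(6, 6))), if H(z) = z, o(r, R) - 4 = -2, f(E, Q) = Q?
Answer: -102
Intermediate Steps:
o(r, R) = 2 (o(r, R) = 4 - 2 = 2)
j(g) = (3 + g)/(5 + g) (j(g) = (g + 3)/(g + 5) = (3 + g)/(5 + g))
c = 3 (c = -2/9 + (4 - 5*(-5))/9 = -2/9 + (4 + 25)/9 = -2/9 + (⅑)*29 = -2/9 + 29/9 = 3)
T(s, u) = 90 + 6*u (T(s, u) = 2*(3*u + 45) = 2*(45 + 3*u) = 90 + 6*u)
-T(j(-2), H(o(6, 6))) = -(90 + 6*2) = -(90 + 12) = -1*102 = -102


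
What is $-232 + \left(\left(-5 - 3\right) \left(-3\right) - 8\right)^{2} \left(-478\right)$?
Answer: $-122600$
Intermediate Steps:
$-232 + \left(\left(-5 - 3\right) \left(-3\right) - 8\right)^{2} \left(-478\right) = -232 + \left(\left(-8\right) \left(-3\right) - 8\right)^{2} \left(-478\right) = -232 + \left(24 - 8\right)^{2} \left(-478\right) = -232 + 16^{2} \left(-478\right) = -232 + 256 \left(-478\right) = -232 - 122368 = -122600$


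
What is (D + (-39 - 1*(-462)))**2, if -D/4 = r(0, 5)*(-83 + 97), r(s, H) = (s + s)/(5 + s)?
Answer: 178929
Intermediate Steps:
r(s, H) = 2*s/(5 + s) (r(s, H) = (2*s)/(5 + s) = 2*s/(5 + s))
D = 0 (D = -4*2*0/(5 + 0)*(-83 + 97) = -4*2*0/5*14 = -4*2*0*(1/5)*14 = -0*14 = -4*0 = 0)
(D + (-39 - 1*(-462)))**2 = (0 + (-39 - 1*(-462)))**2 = (0 + (-39 + 462))**2 = (0 + 423)**2 = 423**2 = 178929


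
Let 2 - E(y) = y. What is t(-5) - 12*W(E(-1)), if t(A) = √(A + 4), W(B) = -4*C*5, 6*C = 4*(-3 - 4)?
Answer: -1120 + I ≈ -1120.0 + 1.0*I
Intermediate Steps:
C = -14/3 (C = (4*(-3 - 4))/6 = (4*(-7))/6 = (⅙)*(-28) = -14/3 ≈ -4.6667)
E(y) = 2 - y
W(B) = 280/3 (W(B) = -4*(-14/3)*5 = (56/3)*5 = 280/3)
t(A) = √(4 + A)
t(-5) - 12*W(E(-1)) = √(4 - 5) - 12*280/3 = √(-1) - 1120 = I - 1120 = -1120 + I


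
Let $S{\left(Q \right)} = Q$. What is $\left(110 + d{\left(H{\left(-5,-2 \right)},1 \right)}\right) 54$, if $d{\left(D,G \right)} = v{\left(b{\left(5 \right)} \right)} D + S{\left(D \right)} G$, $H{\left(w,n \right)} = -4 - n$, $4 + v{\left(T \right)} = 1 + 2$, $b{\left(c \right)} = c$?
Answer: $5940$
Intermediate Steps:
$v{\left(T \right)} = -1$ ($v{\left(T \right)} = -4 + \left(1 + 2\right) = -4 + 3 = -1$)
$d{\left(D,G \right)} = - D + D G$
$\left(110 + d{\left(H{\left(-5,-2 \right)},1 \right)}\right) 54 = \left(110 + \left(-4 - -2\right) \left(-1 + 1\right)\right) 54 = \left(110 + \left(-4 + 2\right) 0\right) 54 = \left(110 - 0\right) 54 = \left(110 + 0\right) 54 = 110 \cdot 54 = 5940$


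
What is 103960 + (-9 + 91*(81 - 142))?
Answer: 98400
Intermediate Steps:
103960 + (-9 + 91*(81 - 142)) = 103960 + (-9 + 91*(-61)) = 103960 + (-9 - 5551) = 103960 - 5560 = 98400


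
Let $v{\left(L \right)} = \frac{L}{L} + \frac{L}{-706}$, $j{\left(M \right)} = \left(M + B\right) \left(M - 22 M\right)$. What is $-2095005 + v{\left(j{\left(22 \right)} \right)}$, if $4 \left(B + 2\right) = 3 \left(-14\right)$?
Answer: $- \frac{1479068435}{706} \approx -2.095 \cdot 10^{6}$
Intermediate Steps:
$B = - \frac{25}{2}$ ($B = -2 + \frac{3 \left(-14\right)}{4} = -2 + \frac{1}{4} \left(-42\right) = -2 - \frac{21}{2} = - \frac{25}{2} \approx -12.5$)
$j{\left(M \right)} = - 21 M \left(- \frac{25}{2} + M\right)$ ($j{\left(M \right)} = \left(M - \frac{25}{2}\right) \left(M - 22 M\right) = \left(- \frac{25}{2} + M\right) \left(- 21 M\right) = - 21 M \left(- \frac{25}{2} + M\right)$)
$v{\left(L \right)} = 1 - \frac{L}{706}$ ($v{\left(L \right)} = 1 + L \left(- \frac{1}{706}\right) = 1 - \frac{L}{706}$)
$-2095005 + v{\left(j{\left(22 \right)} \right)} = -2095005 - \left(-1 + \frac{\frac{21}{2} \cdot 22 \left(25 - 44\right)}{706}\right) = -2095005 - \left(-1 + \frac{\frac{21}{2} \cdot 22 \left(-19\right)}{706}\right) = -2095005 + \left(1 - - \frac{4389}{706}\right) = -2095005 + \left(1 + \frac{4389}{706}\right) = -2095005 + \frac{5095}{706} = - \frac{1479068435}{706}$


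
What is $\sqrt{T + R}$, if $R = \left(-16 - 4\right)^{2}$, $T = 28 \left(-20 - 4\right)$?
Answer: $4 i \sqrt{17} \approx 16.492 i$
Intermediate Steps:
$T = -672$ ($T = 28 \left(-24\right) = -672$)
$R = 400$ ($R = \left(-20\right)^{2} = 400$)
$\sqrt{T + R} = \sqrt{-672 + 400} = \sqrt{-272} = 4 i \sqrt{17}$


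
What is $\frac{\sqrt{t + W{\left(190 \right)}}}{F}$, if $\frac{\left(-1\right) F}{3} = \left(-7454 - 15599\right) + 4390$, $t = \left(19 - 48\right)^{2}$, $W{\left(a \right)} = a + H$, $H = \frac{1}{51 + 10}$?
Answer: $\frac{2 \sqrt{106567}}{1138443} \approx 0.0005735$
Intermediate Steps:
$H = \frac{1}{61} \approx 0.016393$
$W{\left(a \right)} = \frac{1}{61} + a$ ($W{\left(a \right)} = a + \frac{1}{61} = \frac{1}{61} + a$)
$t = 841$ ($t = \left(-29\right)^{2} = 841$)
$F = 55989$ ($F = - 3 \left(\left(-7454 - 15599\right) + 4390\right) = - 3 \left(-23053 + 4390\right) = \left(-3\right) \left(-18663\right) = 55989$)
$\frac{\sqrt{t + W{\left(190 \right)}}}{F} = \frac{\sqrt{841 + \left(\frac{1}{61} + 190\right)}}{55989} = \sqrt{841 + \frac{11591}{61}} \cdot \frac{1}{55989} = \sqrt{\frac{62892}{61}} \cdot \frac{1}{55989} = \frac{6 \sqrt{106567}}{61} \cdot \frac{1}{55989} = \frac{2 \sqrt{106567}}{1138443}$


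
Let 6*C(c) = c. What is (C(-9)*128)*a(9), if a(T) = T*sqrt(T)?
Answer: -5184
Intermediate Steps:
a(T) = T**(3/2)
C(c) = c/6
(C(-9)*128)*a(9) = (((1/6)*(-9))*128)*9**(3/2) = -3/2*128*27 = -192*27 = -5184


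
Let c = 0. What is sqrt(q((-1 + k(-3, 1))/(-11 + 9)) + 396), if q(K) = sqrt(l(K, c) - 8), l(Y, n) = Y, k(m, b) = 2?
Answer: sqrt(1584 + 2*I*sqrt(34))/2 ≈ 19.9 + 0.073254*I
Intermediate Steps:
q(K) = sqrt(-8 + K) (q(K) = sqrt(K - 8) = sqrt(-8 + K))
sqrt(q((-1 + k(-3, 1))/(-11 + 9)) + 396) = sqrt(sqrt(-8 + (-1 + 2)/(-11 + 9)) + 396) = sqrt(sqrt(-8 + 1/(-2)) + 396) = sqrt(sqrt(-8 + 1*(-1/2)) + 396) = sqrt(sqrt(-8 - 1/2) + 396) = sqrt(sqrt(-17/2) + 396) = sqrt(I*sqrt(34)/2 + 396) = sqrt(396 + I*sqrt(34)/2)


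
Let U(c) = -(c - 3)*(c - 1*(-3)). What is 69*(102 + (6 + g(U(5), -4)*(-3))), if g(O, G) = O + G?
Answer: 11592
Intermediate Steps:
U(c) = -(-3 + c)*(3 + c) (U(c) = -(-3 + c)*(c + 3) = -(-3 + c)*(3 + c))
g(O, G) = G + O
69*(102 + (6 + g(U(5), -4)*(-3))) = 69*(102 + (6 + (-4 + (9 - 1*5**2))*(-3))) = 69*(102 + (6 + (-4 + (9 - 1*25))*(-3))) = 69*(102 + (6 + (-4 + (9 - 25))*(-3))) = 69*(102 + (6 + (-4 - 16)*(-3))) = 69*(102 + (6 - 20*(-3))) = 69*(102 + (6 + 60)) = 69*(102 + 66) = 69*168 = 11592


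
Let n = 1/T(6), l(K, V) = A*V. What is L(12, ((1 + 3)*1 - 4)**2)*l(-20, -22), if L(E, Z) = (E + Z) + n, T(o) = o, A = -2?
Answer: 1606/3 ≈ 535.33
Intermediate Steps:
l(K, V) = -2*V
n = 1/6 ≈ 0.16667
L(E, Z) = 1/6 + E + Z (L(E, Z) = (E + Z) + 1/6 = 1/6 + E + Z)
L(12, ((1 + 3)*1 - 4)**2)*l(-20, -22) = (1/6 + 12 + ((1 + 3)*1 - 4)**2)*(-2*(-22)) = (1/6 + 12 + (4*1 - 4)**2)*44 = (1/6 + 12 + (4 - 4)**2)*44 = (1/6 + 12 + 0**2)*44 = (1/6 + 12 + 0)*44 = (73/6)*44 = 1606/3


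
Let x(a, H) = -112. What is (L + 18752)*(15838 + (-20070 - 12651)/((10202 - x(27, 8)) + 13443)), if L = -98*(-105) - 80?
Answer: 3632130646830/7919 ≈ 4.5866e+8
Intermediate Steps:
L = 10210 (L = 10290 - 80 = 10210)
(L + 18752)*(15838 + (-20070 - 12651)/((10202 - x(27, 8)) + 13443)) = (10210 + 18752)*(15838 + (-20070 - 12651)/((10202 - 1*(-112)) + 13443)) = 28962*(15838 - 32721/((10202 + 112) + 13443)) = 28962*(15838 - 32721/(10314 + 13443)) = 28962*(15838 - 32721/23757) = 28962*(15838 - 32721*1/23757) = 28962*(15838 - 10907/7919) = 28962*(125410215/7919) = 3632130646830/7919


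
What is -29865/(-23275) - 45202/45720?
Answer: 1253405/4256532 ≈ 0.29447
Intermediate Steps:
-29865/(-23275) - 45202/45720 = -29865*(-1/23275) - 45202*1/45720 = 5973/4655 - 22601/22860 = 1253405/4256532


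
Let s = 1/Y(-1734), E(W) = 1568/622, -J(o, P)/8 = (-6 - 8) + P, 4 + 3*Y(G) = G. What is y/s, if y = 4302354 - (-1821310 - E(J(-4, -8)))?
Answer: -1103317326848/311 ≈ -3.5476e+9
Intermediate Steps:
Y(G) = -4/3 + G/3
J(o, P) = 112 - 8*P (J(o, P) = -8*((-6 - 8) + P) = -8*(-14 + P) = 112 - 8*P)
E(W) = 784/311 (E(W) = 1568*(1/622) = 784/311)
s = -3/1738 (s = 1/(-4/3 + (⅓)*(-1734)) = 1/(-4/3 - 578) = 1/(-1738/3) = -3/1738 ≈ -0.0017261)
y = 1904460288/311 (y = 4302354 - (-1821310 - 1*784/311) = 4302354 - (-1821310 - 784/311) = 4302354 - 1*(-566428194/311) = 4302354 + 566428194/311 = 1904460288/311 ≈ 6.1237e+6)
y/s = 1904460288/(311*(-3/1738)) = (1904460288/311)*(-1738/3) = -1103317326848/311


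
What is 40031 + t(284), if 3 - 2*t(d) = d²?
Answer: -591/2 ≈ -295.50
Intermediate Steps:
t(d) = 3/2 - d²/2
40031 + t(284) = 40031 + (3/2 - ½*284²) = 40031 + (3/2 - ½*80656) = 40031 + (3/2 - 40328) = 40031 - 80653/2 = -591/2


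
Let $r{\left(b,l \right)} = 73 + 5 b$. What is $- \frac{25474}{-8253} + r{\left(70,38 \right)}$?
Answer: $\frac{3516493}{8253} \approx 426.09$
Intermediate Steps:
$- \frac{25474}{-8253} + r{\left(70,38 \right)} = - \frac{25474}{-8253} + \left(73 + 5 \cdot 70\right) = \left(-25474\right) \left(- \frac{1}{8253}\right) + \left(73 + 350\right) = \frac{25474}{8253} + 423 = \frac{3516493}{8253}$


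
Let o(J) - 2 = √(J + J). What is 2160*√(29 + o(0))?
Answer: 2160*√31 ≈ 12026.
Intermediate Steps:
o(J) = 2 + √2*√J (o(J) = 2 + √(J + J) = 2 + √(2*J) = 2 + √2*√J)
2160*√(29 + o(0)) = 2160*√(29 + (2 + √2*√0)) = 2160*√(29 + (2 + √2*0)) = 2160*√(29 + (2 + 0)) = 2160*√(29 + 2) = 2160*√31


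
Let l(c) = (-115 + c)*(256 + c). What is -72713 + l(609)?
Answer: 354597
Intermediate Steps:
-72713 + l(609) = -72713 + (-29440 + 609² + 141*609) = -72713 + (-29440 + 370881 + 85869) = -72713 + 427310 = 354597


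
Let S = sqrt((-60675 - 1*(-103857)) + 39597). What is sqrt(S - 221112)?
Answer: sqrt(-221112 + sqrt(82779)) ≈ 469.92*I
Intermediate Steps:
S = sqrt(82779) (S = sqrt((-60675 + 103857) + 39597) = sqrt(43182 + 39597) = sqrt(82779) ≈ 287.71)
sqrt(S - 221112) = sqrt(sqrt(82779) - 221112) = sqrt(-221112 + sqrt(82779))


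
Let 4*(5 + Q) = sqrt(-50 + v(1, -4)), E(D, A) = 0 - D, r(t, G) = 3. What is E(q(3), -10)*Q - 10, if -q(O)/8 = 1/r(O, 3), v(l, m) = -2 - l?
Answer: -70/3 + 2*I*sqrt(53)/3 ≈ -23.333 + 4.8534*I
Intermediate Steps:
q(O) = -8/3
E(D, A) = -D
Q = -5 + I*sqrt(53)/4 (Q = -5 + sqrt(-50 + (-2 - 1*1))/4 = -5 + sqrt(-50 + (-2 - 1))/4 = -5 + sqrt(-50 - 3)/4 = -5 + sqrt(-53)/4 = -5 + (I*sqrt(53))/4 = -5 + I*sqrt(53)/4 ≈ -5.0 + 1.82*I)
E(q(3), -10)*Q - 10 = (-1*(-8/3))*(-5 + I*sqrt(53)/4) - 10 = 8*(-5 + I*sqrt(53)/4)/3 - 10 = (-40/3 + 2*I*sqrt(53)/3) - 10 = -70/3 + 2*I*sqrt(53)/3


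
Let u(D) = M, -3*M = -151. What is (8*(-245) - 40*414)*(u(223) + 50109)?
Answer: -2786852560/3 ≈ -9.2895e+8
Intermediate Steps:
M = 151/3 (M = -1/3*(-151) = 151/3 ≈ 50.333)
u(D) = 151/3
(8*(-245) - 40*414)*(u(223) + 50109) = (8*(-245) - 40*414)*(151/3 + 50109) = (-1960 - 16560)*(150478/3) = -18520*150478/3 = -2786852560/3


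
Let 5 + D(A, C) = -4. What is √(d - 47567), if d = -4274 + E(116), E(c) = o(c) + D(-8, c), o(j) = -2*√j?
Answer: √(-51850 - 4*√29) ≈ 227.75*I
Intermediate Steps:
D(A, C) = -9 (D(A, C) = -5 - 4 = -9)
E(c) = -9 - 2*√c (E(c) = -2*√c - 9 = -9 - 2*√c)
d = -4283 - 4*√29 (d = -4274 + (-9 - 4*√29) = -4283 - 4*√29 ≈ -4304.5)
√(d - 47567) = √((-4283 - 4*√29) - 47567) = √(-51850 - 4*√29)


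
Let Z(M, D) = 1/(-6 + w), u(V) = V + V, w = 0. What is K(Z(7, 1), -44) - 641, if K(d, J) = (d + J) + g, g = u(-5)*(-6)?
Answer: -3751/6 ≈ -625.17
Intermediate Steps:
u(V) = 2*V
Z(M, D) = -1/6 (Z(M, D) = 1/(-6 + 0) = 1/(-6) = -1/6)
g = 60 (g = (2*(-5))*(-6) = -10*(-6) = 60)
K(d, J) = 60 + J + d (K(d, J) = (d + J) + 60 = (J + d) + 60 = 60 + J + d)
K(Z(7, 1), -44) - 641 = (60 - 44 - 1/6) - 641 = 95/6 - 641 = -3751/6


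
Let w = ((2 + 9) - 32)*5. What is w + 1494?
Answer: 1389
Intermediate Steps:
w = -105 (w = (11 - 32)*5 = -21*5 = -105)
w + 1494 = -105 + 1494 = 1389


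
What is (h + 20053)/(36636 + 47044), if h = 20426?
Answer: 40479/83680 ≈ 0.48374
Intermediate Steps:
(h + 20053)/(36636 + 47044) = (20426 + 20053)/(36636 + 47044) = 40479/83680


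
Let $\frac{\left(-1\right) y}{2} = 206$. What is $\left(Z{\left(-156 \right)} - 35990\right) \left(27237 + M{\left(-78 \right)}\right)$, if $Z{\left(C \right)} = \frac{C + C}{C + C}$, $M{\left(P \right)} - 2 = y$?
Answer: $-965476903$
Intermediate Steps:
$y = -412$ ($y = \left(-2\right) 206 = -412$)
$M{\left(P \right)} = -410$ ($M{\left(P \right)} = 2 - 412 = -410$)
$Z{\left(C \right)} = 1$ ($Z{\left(C \right)} = \frac{2 C}{2 C} = 2 C \frac{1}{2 C} = 1$)
$\left(Z{\left(-156 \right)} - 35990\right) \left(27237 + M{\left(-78 \right)}\right) = \left(1 - 35990\right) \left(27237 - 410\right) = \left(-35989\right) 26827 = -965476903$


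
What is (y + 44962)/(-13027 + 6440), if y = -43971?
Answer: -991/6587 ≈ -0.15045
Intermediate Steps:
(y + 44962)/(-13027 + 6440) = (-43971 + 44962)/(-13027 + 6440) = 991/(-6587) = 991*(-1/6587) = -991/6587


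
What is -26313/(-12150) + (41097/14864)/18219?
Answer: 395902755731/182794870800 ≈ 2.1658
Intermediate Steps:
-26313/(-12150) + (41097/14864)/18219 = -26313*(-1/12150) + (41097*(1/14864))*(1/18219) = 8771/4050 + (41097/14864)*(1/18219) = 8771/4050 + 13699/90269072 = 395902755731/182794870800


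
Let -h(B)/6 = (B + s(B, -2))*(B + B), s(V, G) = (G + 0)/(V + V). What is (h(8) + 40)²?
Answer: 512656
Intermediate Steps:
s(V, G) = G/(2*V) (s(V, G) = G/((2*V)) = G*(1/(2*V)) = G/(2*V))
h(B) = -12*B*(B - 1/B) (h(B) = -6*(B + (½)*(-2)/B)*(B + B) = -6*(B - 1/B)*2*B = -12*B*(B - 1/B))
(h(8) + 40)² = ((12 - 12*8²) + 40)² = ((12 - 12*64) + 40)² = ((12 - 768) + 40)² = (-756 + 40)² = (-716)² = 512656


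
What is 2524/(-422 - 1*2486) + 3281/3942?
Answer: -102115/2865834 ≈ -0.035632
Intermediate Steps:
2524/(-422 - 1*2486) + 3281/3942 = 2524/(-422 - 2486) + 3281*(1/3942) = 2524/(-2908) + 3281/3942 = 2524*(-1/2908) + 3281/3942 = -631/727 + 3281/3942 = -102115/2865834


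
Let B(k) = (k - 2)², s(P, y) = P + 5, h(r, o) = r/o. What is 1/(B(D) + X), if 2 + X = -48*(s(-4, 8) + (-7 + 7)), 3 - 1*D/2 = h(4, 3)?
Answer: -9/434 ≈ -0.020737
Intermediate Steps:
s(P, y) = 5 + P
D = 10/3 (D = 6 - 8/3 = 10/3 ≈ 3.3333)
B(k) = (-2 + k)²
X = -50 (X = -2 - 48*((5 - 4) + (-7 + 7)) = -2 - 48*(1 + 0) = -2 - 48*1 = -2 - 48 = -50)
1/(B(D) + X) = 1/((-2 + 10/3)² - 50) = 1/((4/3)² - 50) = 1/(16/9 - 50) = 1/(-434/9) = -9/434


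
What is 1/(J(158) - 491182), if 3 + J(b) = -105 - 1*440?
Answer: -1/491730 ≈ -2.0336e-6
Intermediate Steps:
J(b) = -548 (J(b) = -3 + (-105 - 1*440) = -3 + (-105 - 440) = -3 - 545 = -548)
1/(J(158) - 491182) = 1/(-548 - 491182) = 1/(-491730) = -1/491730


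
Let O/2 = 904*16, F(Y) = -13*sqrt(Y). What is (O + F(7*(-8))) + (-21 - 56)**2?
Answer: 34857 - 26*I*sqrt(14) ≈ 34857.0 - 97.283*I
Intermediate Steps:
O = 28928 (O = 2*(904*16) = 2*14464 = 28928)
(O + F(7*(-8))) + (-21 - 56)**2 = (28928 - 13*2*I*sqrt(14)) + (-21 - 56)**2 = (28928 - 26*I*sqrt(14)) + (-77)**2 = (28928 - 26*I*sqrt(14)) + 5929 = 34857 - 26*I*sqrt(14)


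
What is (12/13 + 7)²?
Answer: 10609/169 ≈ 62.775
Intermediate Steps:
(12/13 + 7)² = (103/13)² = 10609/169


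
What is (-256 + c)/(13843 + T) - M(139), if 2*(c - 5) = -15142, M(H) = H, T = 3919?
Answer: -1238370/8881 ≈ -139.44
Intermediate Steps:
c = -7566 (c = 5 + (½)*(-15142) = 5 - 7571 = -7566)
(-256 + c)/(13843 + T) - M(139) = (-256 - 7566)/(13843 + 3919) - 1*139 = -7822/17762 - 139 = -7822*1/17762 - 139 = -3911/8881 - 139 = -1238370/8881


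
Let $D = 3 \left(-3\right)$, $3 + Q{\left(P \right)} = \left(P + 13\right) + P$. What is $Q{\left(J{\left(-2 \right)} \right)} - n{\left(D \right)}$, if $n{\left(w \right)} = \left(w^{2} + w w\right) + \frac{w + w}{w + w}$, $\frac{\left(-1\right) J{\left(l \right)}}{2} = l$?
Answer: $-145$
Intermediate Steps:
$J{\left(l \right)} = - 2 l$
$Q{\left(P \right)} = 10 + 2 P$ ($Q{\left(P \right)} = -3 + \left(\left(P + 13\right) + P\right) = -3 + \left(\left(13 + P\right) + P\right) = -3 + \left(13 + 2 P\right) = 10 + 2 P$)
$D = -9$
$n{\left(w \right)} = 1 + 2 w^{2}$ ($n{\left(w \right)} = \left(w^{2} + w^{2}\right) + \frac{2 w}{2 w} = 2 w^{2} + 2 w \frac{1}{2 w} = 2 w^{2} + 1 = 1 + 2 w^{2}$)
$Q{\left(J{\left(-2 \right)} \right)} - n{\left(D \right)} = \left(10 + 2 \left(\left(-2\right) \left(-2\right)\right)\right) - \left(1 + 2 \left(-9\right)^{2}\right) = \left(10 + 2 \cdot 4\right) - \left(1 + 2 \cdot 81\right) = \left(10 + 8\right) - \left(1 + 162\right) = 18 - 163 = -145$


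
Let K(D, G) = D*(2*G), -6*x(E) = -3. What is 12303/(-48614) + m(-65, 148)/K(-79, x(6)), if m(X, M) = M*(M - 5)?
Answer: -1029838633/3840506 ≈ -268.15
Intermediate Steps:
x(E) = 1/2 (x(E) = -1/6*(-3) = 1/2)
m(X, M) = M*(-5 + M)
K(D, G) = 2*D*G
12303/(-48614) + m(-65, 148)/K(-79, x(6)) = 12303/(-48614) + (148*(-5 + 148))/((2*(-79)*(1/2))) = 12303*(-1/48614) + (148*143)/(-79) = -12303/48614 + 21164*(-1/79) = -12303/48614 - 21164/79 = -1029838633/3840506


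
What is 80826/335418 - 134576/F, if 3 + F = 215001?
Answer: -2313482035/6009516597 ≈ -0.38497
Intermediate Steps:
F = 214998 (F = -3 + 215001 = 214998)
80826/335418 - 134576/F = 80826/335418 - 134576/214998 = 80826*(1/335418) - 134576*1/214998 = 13471/55903 - 67288/107499 = -2313482035/6009516597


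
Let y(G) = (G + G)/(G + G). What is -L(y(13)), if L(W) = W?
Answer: -1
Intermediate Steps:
y(G) = 1 (y(G) = (2*G)/((2*G)) = (2*G)*(1/(2*G)) = 1)
-L(y(13)) = -1*1 = -1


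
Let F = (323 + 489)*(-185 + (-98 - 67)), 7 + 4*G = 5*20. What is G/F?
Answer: -93/1136800 ≈ -8.1809e-5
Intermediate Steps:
G = 93/4 (G = -7/4 + (5*20)/4 = -7/4 + (1/4)*100 = -7/4 + 25 = 93/4 ≈ 23.250)
F = -284200 (F = 812*(-185 - 165) = 812*(-350) = -284200)
G/F = (93/4)/(-284200) = (93/4)*(-1/284200) = -93/1136800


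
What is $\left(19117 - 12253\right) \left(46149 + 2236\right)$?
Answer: $332114640$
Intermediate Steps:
$\left(19117 - 12253\right) \left(46149 + 2236\right) = 6864 \cdot 48385 = 332114640$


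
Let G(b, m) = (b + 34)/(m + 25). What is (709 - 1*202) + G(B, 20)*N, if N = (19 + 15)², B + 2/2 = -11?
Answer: 48247/45 ≈ 1072.2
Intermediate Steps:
B = -12 (B = -1 - 11 = -12)
G(b, m) = (34 + b)/(25 + m)
N = 1156 (N = 34² = 1156)
(709 - 1*202) + G(B, 20)*N = (709 - 1*202) + ((34 - 12)/(25 + 20))*1156 = (709 - 202) + (22/45)*1156 = 507 + ((1/45)*22)*1156 = 507 + (22/45)*1156 = 507 + 25432/45 = 48247/45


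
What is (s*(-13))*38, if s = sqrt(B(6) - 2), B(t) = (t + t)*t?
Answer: -494*sqrt(70) ≈ -4133.1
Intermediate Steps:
B(t) = 2*t**2 (B(t) = (2*t)*t = 2*t**2)
s = sqrt(70) (s = sqrt(2*6**2 - 2) = sqrt(2*36 - 2) = sqrt(72 - 2) = sqrt(70) ≈ 8.3666)
(s*(-13))*38 = (sqrt(70)*(-13))*38 = -13*sqrt(70)*38 = -494*sqrt(70)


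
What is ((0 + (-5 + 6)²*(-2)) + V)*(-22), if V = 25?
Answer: -506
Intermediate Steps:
((0 + (-5 + 6)²*(-2)) + V)*(-22) = ((0 + (-5 + 6)²*(-2)) + 25)*(-22) = ((0 + 1²*(-2)) + 25)*(-22) = ((0 + 1*(-2)) + 25)*(-22) = ((0 - 2) + 25)*(-22) = (-2 + 25)*(-22) = 23*(-22) = -506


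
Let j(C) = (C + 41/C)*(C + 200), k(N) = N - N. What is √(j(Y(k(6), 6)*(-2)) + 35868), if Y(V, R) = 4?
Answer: 2*√8337 ≈ 182.61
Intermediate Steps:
k(N) = 0
j(C) = (200 + C)*(C + 41/C) (j(C) = (C + 41/C)*(200 + C) = (200 + C)*(C + 41/C))
√(j(Y(k(6), 6)*(-2)) + 35868) = √((41 + (4*(-2))² + 200*(4*(-2)) + 8200/((4*(-2)))) + 35868) = √((41 + (-8)² + 200*(-8) + 8200/(-8)) + 35868) = √((41 + 64 - 1600 + 8200*(-⅛)) + 35868) = √((41 + 64 - 1600 - 1025) + 35868) = √(-2520 + 35868) = √33348 = 2*√8337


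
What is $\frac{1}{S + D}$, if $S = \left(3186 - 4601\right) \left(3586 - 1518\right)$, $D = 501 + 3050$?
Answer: $- \frac{1}{2922669} \approx -3.4215 \cdot 10^{-7}$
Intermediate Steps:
$D = 3551$
$S = -2926220$ ($S = \left(-1415\right) 2068 = -2926220$)
$\frac{1}{S + D} = \frac{1}{-2926220 + 3551} = \frac{1}{-2922669} = - \frac{1}{2922669}$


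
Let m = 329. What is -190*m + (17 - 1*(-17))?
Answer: -62476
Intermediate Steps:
-190*m + (17 - 1*(-17)) = -190*329 + (17 - 1*(-17)) = -62510 + (17 + 17) = -62510 + 34 = -62476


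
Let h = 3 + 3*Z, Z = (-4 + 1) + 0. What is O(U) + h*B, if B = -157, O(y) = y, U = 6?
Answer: 948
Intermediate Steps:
Z = -3 (Z = -3 + 0 = -3)
h = -6 (h = 3 + 3*(-3) = 3 - 9 = -6)
O(U) + h*B = 6 - 6*(-157) = 6 + 942 = 948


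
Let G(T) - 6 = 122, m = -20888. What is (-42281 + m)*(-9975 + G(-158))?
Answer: 622025143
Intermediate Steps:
G(T) = 128 (G(T) = 6 + 122 = 128)
(-42281 + m)*(-9975 + G(-158)) = (-42281 - 20888)*(-9975 + 128) = -63169*(-9847) = 622025143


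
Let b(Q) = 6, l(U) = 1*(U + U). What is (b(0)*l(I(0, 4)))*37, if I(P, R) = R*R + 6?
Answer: 9768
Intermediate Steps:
I(P, R) = 6 + R**2 (I(P, R) = R**2 + 6 = 6 + R**2)
l(U) = 2*U (l(U) = 1*(2*U) = 2*U)
(b(0)*l(I(0, 4)))*37 = (6*(2*(6 + 4**2)))*37 = (6*(2*(6 + 16)))*37 = (6*(2*22))*37 = (6*44)*37 = 264*37 = 9768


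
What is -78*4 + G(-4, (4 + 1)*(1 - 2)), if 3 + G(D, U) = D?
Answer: -319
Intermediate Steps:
G(D, U) = -3 + D
-78*4 + G(-4, (4 + 1)*(1 - 2)) = -78*4 + (-3 - 4) = -39*8 - 7 = -312 - 7 = -319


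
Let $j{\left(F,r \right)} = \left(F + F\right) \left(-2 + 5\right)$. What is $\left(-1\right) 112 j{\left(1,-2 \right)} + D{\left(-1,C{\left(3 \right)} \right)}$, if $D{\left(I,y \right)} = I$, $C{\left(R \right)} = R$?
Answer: $-673$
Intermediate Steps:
$j{\left(F,r \right)} = 6 F$ ($j{\left(F,r \right)} = 2 F 3 = 6 F$)
$\left(-1\right) 112 j{\left(1,-2 \right)} + D{\left(-1,C{\left(3 \right)} \right)} = \left(-1\right) 112 \cdot 6 \cdot 1 - 1 = \left(-112\right) 6 - 1 = -672 - 1 = -673$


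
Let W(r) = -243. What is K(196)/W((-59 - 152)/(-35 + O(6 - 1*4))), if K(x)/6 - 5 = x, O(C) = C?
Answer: -134/27 ≈ -4.9630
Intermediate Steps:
K(x) = 30 + 6*x
K(196)/W((-59 - 152)/(-35 + O(6 - 1*4))) = (30 + 6*196)/(-243) = (30 + 1176)*(-1/243) = 1206*(-1/243) = -134/27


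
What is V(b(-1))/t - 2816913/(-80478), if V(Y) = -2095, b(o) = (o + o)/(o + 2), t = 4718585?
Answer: 886111655113/25316152242 ≈ 35.002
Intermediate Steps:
b(o) = 2*o/(2 + o) (b(o) = (2*o)/(2 + o) = 2*o/(2 + o))
V(b(-1))/t - 2816913/(-80478) = -2095/4718585 - 2816913/(-80478) = -2095*1/4718585 - 2816913*(-1/80478) = -419/943717 + 938971/26826 = 886111655113/25316152242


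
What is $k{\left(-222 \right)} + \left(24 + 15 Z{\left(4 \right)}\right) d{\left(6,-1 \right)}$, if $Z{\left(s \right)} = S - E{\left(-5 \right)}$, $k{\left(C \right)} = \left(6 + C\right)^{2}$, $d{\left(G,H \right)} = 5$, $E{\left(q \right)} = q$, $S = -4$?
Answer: $46851$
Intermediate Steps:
$Z{\left(s \right)} = 1$ ($Z{\left(s \right)} = -4 - -5 = -4 + 5 = 1$)
$k{\left(-222 \right)} + \left(24 + 15 Z{\left(4 \right)}\right) d{\left(6,-1 \right)} = \left(6 - 222\right)^{2} + \left(24 + 15 \cdot 1\right) 5 = \left(-216\right)^{2} + \left(24 + 15\right) 5 = 46656 + 39 \cdot 5 = 46656 + 195 = 46851$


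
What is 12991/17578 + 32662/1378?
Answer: 26910647/1101022 ≈ 24.442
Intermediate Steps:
12991/17578 + 32662/1378 = 12991*(1/17578) + 32662*(1/1378) = 1181/1598 + 16331/689 = 26910647/1101022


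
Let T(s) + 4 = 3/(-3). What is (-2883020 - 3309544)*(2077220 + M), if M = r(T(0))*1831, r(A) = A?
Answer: -12806624868660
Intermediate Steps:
T(s) = -5 (T(s) = -4 + 3/(-3) = -4 + 3*(-1/3) = -4 - 1 = -5)
M = -9155 (M = -5*1831 = -9155)
(-2883020 - 3309544)*(2077220 + M) = (-2883020 - 3309544)*(2077220 - 9155) = -6192564*2068065 = -12806624868660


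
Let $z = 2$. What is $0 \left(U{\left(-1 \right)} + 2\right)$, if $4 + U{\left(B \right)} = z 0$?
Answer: $0$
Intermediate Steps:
$U{\left(B \right)} = -4$ ($U{\left(B \right)} = -4 + 2 \cdot 0 = -4 + 0 = -4$)
$0 \left(U{\left(-1 \right)} + 2\right) = 0 \left(-4 + 2\right) = 0 \left(-2\right) = 0$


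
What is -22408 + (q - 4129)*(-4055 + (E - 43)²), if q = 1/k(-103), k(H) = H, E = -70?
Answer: -3708267656/103 ≈ -3.6003e+7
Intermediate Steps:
q = -1/103 (q = 1/(-103) = -1/103 ≈ -0.0097087)
-22408 + (q - 4129)*(-4055 + (E - 43)²) = -22408 + (-1/103 - 4129)*(-4055 + (-70 - 43)²) = -22408 - 425288*(-4055 + (-113)²)/103 = -22408 - 425288*(-4055 + 12769)/103 = -22408 - 425288/103*8714 = -22408 - 3705959632/103 = -3708267656/103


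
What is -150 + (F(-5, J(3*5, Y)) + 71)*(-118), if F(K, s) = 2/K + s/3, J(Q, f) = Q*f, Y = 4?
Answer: -54204/5 ≈ -10841.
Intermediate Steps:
F(K, s) = 2/K + s/3 (F(K, s) = 2/K + s*(⅓) = 2/K + s/3)
-150 + (F(-5, J(3*5, Y)) + 71)*(-118) = -150 + ((2/(-5) + ((3*5)*4)/3) + 71)*(-118) = -150 + ((2*(-⅕) + (15*4)/3) + 71)*(-118) = -150 + ((-⅖ + (⅓)*60) + 71)*(-118) = -150 + ((-⅖ + 20) + 71)*(-118) = -150 + (98/5 + 71)*(-118) = -150 + (453/5)*(-118) = -150 - 53454/5 = -54204/5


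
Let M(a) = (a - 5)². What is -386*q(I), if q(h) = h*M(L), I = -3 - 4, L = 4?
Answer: 2702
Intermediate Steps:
I = -7
M(a) = (-5 + a)²
q(h) = h (q(h) = h*(-5 + 4)² = h*(-1)² = h*1 = h)
-386*q(I) = -386*(-7) = 2702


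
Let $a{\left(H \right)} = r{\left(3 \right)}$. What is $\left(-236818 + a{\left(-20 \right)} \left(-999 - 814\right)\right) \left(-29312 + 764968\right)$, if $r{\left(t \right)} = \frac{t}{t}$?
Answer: $-175550326936$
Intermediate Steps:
$r{\left(t \right)} = 1$
$a{\left(H \right)} = 1$
$\left(-236818 + a{\left(-20 \right)} \left(-999 - 814\right)\right) \left(-29312 + 764968\right) = \left(-236818 + 1 \left(-999 - 814\right)\right) \left(-29312 + 764968\right) = \left(-236818 + 1 \left(-1813\right)\right) 735656 = \left(-236818 - 1813\right) 735656 = \left(-238631\right) 735656 = -175550326936$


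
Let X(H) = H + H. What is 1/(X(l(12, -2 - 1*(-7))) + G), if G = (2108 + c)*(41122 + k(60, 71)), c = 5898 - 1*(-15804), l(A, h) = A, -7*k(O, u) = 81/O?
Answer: 14/13707543529 ≈ 1.0213e-9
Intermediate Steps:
k(O, u) = -81/(7*O)
c = 21702 (c = 5898 + 15804 = 21702)
X(H) = 2*H
G = 13707543193/14 (G = (2108 + 21702)*(41122 - 81/7/60) = 23810*(41122 - 81/7*1/60) = 23810*(41122 - 27/140) = 23810*(5757053/140) = 13707543193/14 ≈ 9.7911e+8)
1/(X(l(12, -2 - 1*(-7))) + G) = 1/(2*12 + 13707543193/14) = 1/(24 + 13707543193/14) = 1/(13707543529/14) = 14/13707543529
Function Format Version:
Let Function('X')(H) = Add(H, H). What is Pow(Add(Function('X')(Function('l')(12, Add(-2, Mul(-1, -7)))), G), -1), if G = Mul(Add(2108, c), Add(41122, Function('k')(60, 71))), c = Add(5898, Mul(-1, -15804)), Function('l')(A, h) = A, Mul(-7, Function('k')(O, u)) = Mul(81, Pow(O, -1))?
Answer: Rational(14, 13707543529) ≈ 1.0213e-9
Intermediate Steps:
Function('k')(O, u) = Mul(Rational(-81, 7), Pow(O, -1)) (Function('k')(O, u) = Mul(Rational(-1, 7), Mul(81, Pow(O, -1))) = Mul(Rational(-81, 7), Pow(O, -1)))
c = 21702 (c = Add(5898, 15804) = 21702)
Function('X')(H) = Mul(2, H)
G = Rational(13707543193, 14) (G = Mul(Add(2108, 21702), Add(41122, Mul(Rational(-81, 7), Pow(60, -1)))) = Mul(23810, Add(41122, Mul(Rational(-81, 7), Rational(1, 60)))) = Mul(23810, Add(41122, Rational(-27, 140))) = Mul(23810, Rational(5757053, 140)) = Rational(13707543193, 14) ≈ 9.7911e+8)
Pow(Add(Function('X')(Function('l')(12, Add(-2, Mul(-1, -7)))), G), -1) = Pow(Add(Mul(2, 12), Rational(13707543193, 14)), -1) = Pow(Add(24, Rational(13707543193, 14)), -1) = Pow(Rational(13707543529, 14), -1) = Rational(14, 13707543529)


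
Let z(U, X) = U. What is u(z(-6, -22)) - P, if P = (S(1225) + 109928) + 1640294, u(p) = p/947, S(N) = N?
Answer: -1658620315/947 ≈ -1.7514e+6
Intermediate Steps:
u(p) = p/947 (u(p) = p*(1/947) = p/947)
P = 1751447 (P = (1225 + 109928) + 1640294 = 111153 + 1640294 = 1751447)
u(z(-6, -22)) - P = (1/947)*(-6) - 1*1751447 = -6/947 - 1751447 = -1658620315/947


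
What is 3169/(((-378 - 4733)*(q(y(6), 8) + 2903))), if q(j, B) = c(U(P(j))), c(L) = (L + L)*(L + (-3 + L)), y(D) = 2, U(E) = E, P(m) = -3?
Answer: -3169/15113227 ≈ -0.00020968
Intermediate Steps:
c(L) = 2*L*(-3 + 2*L) (c(L) = (2*L)*(-3 + 2*L) = 2*L*(-3 + 2*L))
q(j, B) = 54 (q(j, B) = 2*(-3)*(-3 + 2*(-3)) = 2*(-3)*(-3 - 6) = 2*(-3)*(-9) = 54)
3169/(((-378 - 4733)*(q(y(6), 8) + 2903))) = 3169/(((-378 - 4733)*(54 + 2903))) = 3169/((-5111*2957)) = 3169/(-15113227) = 3169*(-1/15113227) = -3169/15113227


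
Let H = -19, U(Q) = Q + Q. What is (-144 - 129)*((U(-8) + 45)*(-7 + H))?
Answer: 205842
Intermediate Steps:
U(Q) = 2*Q
(-144 - 129)*((U(-8) + 45)*(-7 + H)) = (-144 - 129)*((2*(-8) + 45)*(-7 - 19)) = -273*(-16 + 45)*(-26) = -7917*(-26) = -273*(-754) = 205842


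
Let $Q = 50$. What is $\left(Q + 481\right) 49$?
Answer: $26019$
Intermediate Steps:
$\left(Q + 481\right) 49 = \left(50 + 481\right) 49 = 531 \cdot 49 = 26019$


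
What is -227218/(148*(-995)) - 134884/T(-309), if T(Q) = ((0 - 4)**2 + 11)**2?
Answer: -9848687959/53676270 ≈ -183.48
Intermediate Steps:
T(Q) = 729 (T(Q) = ((-4)**2 + 11)**2 = (16 + 11)**2 = 27**2 = 729)
-227218/(148*(-995)) - 134884/T(-309) = -227218/(148*(-995)) - 134884/729 = -227218/(-147260) - 134884*1/729 = -227218*(-1/147260) - 134884/729 = 113609/73630 - 134884/729 = -9848687959/53676270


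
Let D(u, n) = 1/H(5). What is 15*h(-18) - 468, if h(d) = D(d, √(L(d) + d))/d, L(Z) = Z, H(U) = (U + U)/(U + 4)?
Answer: -1875/4 ≈ -468.75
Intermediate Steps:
H(U) = 2*U/(4 + U) (H(U) = (2*U)/(4 + U) = 2*U/(4 + U))
D(u, n) = 9/10 (D(u, n) = 1/(2*5/(4 + 5)) = 1/(2*5/9) = 1/(2*5*(⅑)) = 1/(10/9) = 9/10)
h(d) = 9/(10*d)
15*h(-18) - 468 = 15*((9/10)/(-18)) - 468 = 15*((9/10)*(-1/18)) - 468 = 15*(-1/20) - 468 = -¾ - 468 = -1875/4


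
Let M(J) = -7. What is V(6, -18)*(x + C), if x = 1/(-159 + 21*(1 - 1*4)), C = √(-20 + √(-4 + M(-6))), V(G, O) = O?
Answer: 3/37 - 18*√(-20 + I*√11) ≈ -6.5708 - 80.773*I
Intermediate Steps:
C = √(-20 + I*√11) (C = √(-20 + √(-4 - 7)) = √(-20 + √(-11)) = √(-20 + I*√11) ≈ 0.36955 + 4.4874*I)
x = -1/222 (x = 1/(-159 + 21*(1 - 4)) = 1/(-159 + 21*(-3)) = 1/(-159 - 63) = 1/(-222) = -1/222 ≈ -0.0045045)
V(6, -18)*(x + C) = -18*(-1/222 + √(-20 + I*√11)) = 3/37 - 18*√(-20 + I*√11)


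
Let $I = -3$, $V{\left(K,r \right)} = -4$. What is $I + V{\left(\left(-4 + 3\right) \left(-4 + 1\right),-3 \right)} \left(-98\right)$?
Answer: $389$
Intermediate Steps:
$I + V{\left(\left(-4 + 3\right) \left(-4 + 1\right),-3 \right)} \left(-98\right) = -3 - -392 = -3 + 392 = 389$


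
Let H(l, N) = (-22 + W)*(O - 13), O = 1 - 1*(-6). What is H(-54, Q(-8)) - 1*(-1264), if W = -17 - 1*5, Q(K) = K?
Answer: 1528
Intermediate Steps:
O = 7 (O = 1 + 6 = 7)
W = -22 (W = -17 - 5 = -22)
H(l, N) = 264 (H(l, N) = (-22 - 22)*(7 - 13) = -44*(-6) = 264)
H(-54, Q(-8)) - 1*(-1264) = 264 - 1*(-1264) = 264 + 1264 = 1528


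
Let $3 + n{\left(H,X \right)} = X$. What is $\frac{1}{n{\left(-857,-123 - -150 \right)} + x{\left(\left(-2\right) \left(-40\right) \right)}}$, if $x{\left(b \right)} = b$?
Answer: $\frac{1}{104} \approx 0.0096154$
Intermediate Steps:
$n{\left(H,X \right)} = -3 + X$
$\frac{1}{n{\left(-857,-123 - -150 \right)} + x{\left(\left(-2\right) \left(-40\right) \right)}} = \frac{1}{\left(-3 - -27\right) - -80} = \frac{1}{\left(-3 + \left(-123 + 150\right)\right) + 80} = \frac{1}{\left(-3 + 27\right) + 80} = \frac{1}{24 + 80} = \frac{1}{104}$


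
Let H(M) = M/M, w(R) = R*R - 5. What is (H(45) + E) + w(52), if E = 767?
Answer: 3467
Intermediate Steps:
w(R) = -5 + R² (w(R) = R² - 5 = -5 + R²)
H(M) = 1
(H(45) + E) + w(52) = (1 + 767) + (-5 + 52²) = 768 + (-5 + 2704) = 768 + 2699 = 3467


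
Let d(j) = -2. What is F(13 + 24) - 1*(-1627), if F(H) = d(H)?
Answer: 1625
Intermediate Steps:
F(H) = -2
F(13 + 24) - 1*(-1627) = -2 - 1*(-1627) = -2 + 1627 = 1625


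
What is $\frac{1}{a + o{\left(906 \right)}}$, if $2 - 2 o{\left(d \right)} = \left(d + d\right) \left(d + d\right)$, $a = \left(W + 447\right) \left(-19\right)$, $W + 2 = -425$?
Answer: $- \frac{1}{1642051} \approx -6.0899 \cdot 10^{-7}$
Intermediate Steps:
$W = -427$ ($W = -2 - 425 = -427$)
$a = -380$ ($a = \left(-427 + 447\right) \left(-19\right) = 20 \left(-19\right) = -380$)
$o{\left(d \right)} = 1 - 2 d^{2}$ ($o{\left(d \right)} = 1 - \frac{\left(d + d\right) \left(d + d\right)}{2} = 1 - \frac{2 d 2 d}{2} = 1 - \frac{4 d^{2}}{2} = 1 - 2 d^{2}$)
$\frac{1}{a + o{\left(906 \right)}} = \frac{1}{-380 + \left(1 - 2 \cdot 906^{2}\right)} = \frac{1}{-380 + \left(1 - 1641672\right)} = \frac{1}{-380 - 1641671} = \frac{1}{-1642051} = - \frac{1}{1642051}$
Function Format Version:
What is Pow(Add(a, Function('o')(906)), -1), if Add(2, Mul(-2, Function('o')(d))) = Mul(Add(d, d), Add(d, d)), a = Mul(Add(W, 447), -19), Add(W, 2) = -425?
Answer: Rational(-1, 1642051) ≈ -6.0899e-7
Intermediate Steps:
W = -427 (W = Add(-2, -425) = -427)
a = -380 (a = Mul(Add(-427, 447), -19) = Mul(20, -19) = -380)
Function('o')(d) = Add(1, Mul(-2, Pow(d, 2))) (Function('o')(d) = Add(1, Mul(Rational(-1, 2), Mul(Add(d, d), Add(d, d)))) = Add(1, Mul(Rational(-1, 2), Mul(Mul(2, d), Mul(2, d)))) = Add(1, Mul(Rational(-1, 2), Mul(4, Pow(d, 2)))) = Add(1, Mul(-2, Pow(d, 2))))
Pow(Add(a, Function('o')(906)), -1) = Pow(Add(-380, Add(1, Mul(-2, Pow(906, 2)))), -1) = Pow(Add(-380, Add(1, Mul(-2, 820836))), -1) = Pow(Add(-380, Add(1, -1641672)), -1) = Pow(Add(-380, -1641671), -1) = Pow(-1642051, -1) = Rational(-1, 1642051)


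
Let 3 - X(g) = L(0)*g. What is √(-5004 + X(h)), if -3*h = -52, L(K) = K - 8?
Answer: I*√43761/3 ≈ 69.73*I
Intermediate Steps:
L(K) = -8 + K
h = 52/3 (h = -⅓*(-52) = 52/3 ≈ 17.333)
X(g) = 3 + 8*g (X(g) = 3 - (-8 + 0)*g = 3 - (-8)*g = 3 + 8*g)
√(-5004 + X(h)) = √(-5004 + (3 + 8*(52/3))) = √(-5004 + (3 + 416/3)) = √(-5004 + 425/3) = √(-14587/3) = I*√43761/3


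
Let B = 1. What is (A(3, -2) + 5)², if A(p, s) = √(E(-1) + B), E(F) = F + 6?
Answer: (5 + √6)² ≈ 55.495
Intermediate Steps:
E(F) = 6 + F
A(p, s) = √6 (A(p, s) = √((6 - 1) + 1) = √(5 + 1) = √6)
(A(3, -2) + 5)² = (√6 + 5)² = (5 + √6)²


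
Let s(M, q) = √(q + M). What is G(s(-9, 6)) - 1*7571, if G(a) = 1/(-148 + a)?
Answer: -165858045/21907 - I*√3/21907 ≈ -7571.0 - 7.9064e-5*I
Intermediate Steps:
s(M, q) = √(M + q)
G(s(-9, 6)) - 1*7571 = 1/(-148 + √(-9 + 6)) - 1*7571 = 1/(-148 + √(-3)) - 7571 = 1/(-148 + I*√3) - 7571 = -7571 + 1/(-148 + I*√3)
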